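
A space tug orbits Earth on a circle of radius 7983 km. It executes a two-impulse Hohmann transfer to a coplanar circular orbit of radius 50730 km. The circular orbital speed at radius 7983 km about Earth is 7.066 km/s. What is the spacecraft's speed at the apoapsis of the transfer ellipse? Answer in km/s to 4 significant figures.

From the circular-orbit relation v² = μ/r at r = 7983 km: μ = v²r = (7.066)² × 7983 = 3.98578×10^5 km³/s².
Transfer-ellipse semi-major axis a_t = (r₁ + r₂)/2 = (7983 + 50730)/2 = 29356.5 km.
The apoapsis of the transfer ellipse is at r = 50730 km.
Applying v² = μ(2/r − 1/a_t): v = 1.462 km/s.

v = 1.462 km/s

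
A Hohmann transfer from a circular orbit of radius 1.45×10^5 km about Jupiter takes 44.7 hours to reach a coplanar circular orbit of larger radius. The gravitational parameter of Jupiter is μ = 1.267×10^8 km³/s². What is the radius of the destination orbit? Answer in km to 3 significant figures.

r₂ = 1.24×10^6 km

Transfer time t = 44.7 hours = 1.6092×10^5 s, and t = π√(a_t³/μ).
So a_t = (μ t²/π²)^(1/3) = (1.267×10^8 × (1.6092×10^5)² / π²)^(1/3) = 6.9273×10^5 km.
Since a_t = (r₁ + r₂)/2, r₂ = 2a_t − r₁ = 2×6.9273×10^5 − 1.450×10^5 = 1.24046×10^6 km.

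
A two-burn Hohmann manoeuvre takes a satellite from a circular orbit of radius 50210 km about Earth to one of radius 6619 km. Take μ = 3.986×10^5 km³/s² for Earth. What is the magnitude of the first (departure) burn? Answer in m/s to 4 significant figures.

Semi-major axis of the transfer orbit: a_t = (50210 + 6619)/2 = 28414.5 km.
On the circular orbit at r = 50210 km, v_c = √(μ/r) = 2.818 km/s.
Vis-viva on the transfer ellipse at r = 50210 km gives v_t = √[μ(2/r − 1/a_t)] = 1.360 km/s.
Δv₁ = |v_t − v_c| = |1.360 − 2.818| = 1.458 km/s.

Δv₁ = 1458 m/s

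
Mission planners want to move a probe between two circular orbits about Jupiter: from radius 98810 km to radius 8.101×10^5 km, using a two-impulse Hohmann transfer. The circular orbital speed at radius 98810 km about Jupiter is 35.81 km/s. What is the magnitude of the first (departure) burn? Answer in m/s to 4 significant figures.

From the circular-orbit relation v² = μ/r at r = 98810 km: μ = v²r = (35.81)² × 98810 = 1.26710×10^8 km³/s².
Semi-major axis of the transfer orbit: a_t = (98810 + 8.101×10^5)/2 = 4.54455×10^5 km.
On the circular orbit at r = 98810 km, v_c = √(μ/r) = 35.81 km/s.
Transfer-orbit speed at the same r (vis-viva, a = a_t): v_t = √[μ(2/r − 1/a_t)] = 47.81 km/s.
Δv₁ = |v_t − v_c| = |47.81 − 35.81| = 12.00 km/s.

Δv₁ = 12000 m/s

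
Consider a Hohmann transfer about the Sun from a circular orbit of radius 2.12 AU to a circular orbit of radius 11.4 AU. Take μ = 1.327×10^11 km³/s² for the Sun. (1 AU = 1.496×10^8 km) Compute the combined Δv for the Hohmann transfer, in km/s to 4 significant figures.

In km: r₁ = 2.12 × 1.496×10^8 = 3.17152×10^8 km; r₂ = 11.4 × 1.496×10^8 = 1.70544×10^9 km.
The Hohmann ellipse has a_t = (r₁ + r₂)/2 = 1.011296×10^9 km.
At r₁ the circular-orbit speed is v₁ = √(μ/r₁) = 20.455 km/s.
Transfer-orbit speed at r₁ (vis-viva equation): v_p = √[μ(2/r₁ − 1/a_t)] = 26.563 km/s.
First burn Δv₁ = |v_p − v₁| = 6.108 km/s.
Circular speed at r₂: v₂ = √(μ/r₂) = 8.821 km/s.
Transfer-orbit speed at r₂: v_a = √[μ(2/r₂ − 1/a_t)] = 4.940 km/s.
Second burn Δv₂ = |v₂ − v_a| = 3.881 km/s.
Total Δv = Δv₁ + Δv₂ = 9.989 km/s.

Δv = 9.989 km/s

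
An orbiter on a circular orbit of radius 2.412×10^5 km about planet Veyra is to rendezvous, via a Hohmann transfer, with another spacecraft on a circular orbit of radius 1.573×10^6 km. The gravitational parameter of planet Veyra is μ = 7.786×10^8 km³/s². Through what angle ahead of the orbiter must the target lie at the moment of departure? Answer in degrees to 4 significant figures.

φ = 101.2°

The Hohmann ellipse has a_t = (r₁ + r₂)/2 = 9.071×10^5 km.
Transfer time t = π√(a_t³/μ) = 97269.2 s.
The target's mean motion on its circular orbit is ω₂ = √(μ/r₂³) = 1.41437×10^-5 rad/s.
Angle swept by the target during transfer: ω₂·t = 1.37575 rad = 78.82°.
Arrival is 180° from departure on the ellipse, so φ = 180° − 78.82° = 101.2°.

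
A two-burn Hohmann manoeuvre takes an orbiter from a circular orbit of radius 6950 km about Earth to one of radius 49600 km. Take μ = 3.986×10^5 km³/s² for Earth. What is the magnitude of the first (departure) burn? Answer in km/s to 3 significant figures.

Transfer-ellipse semi-major axis a_t = (r₁ + r₂)/2 = (6950 + 49600)/2 = 28275 km.
On the circular orbit at r = 6950 km, v_c = √(μ/r) = 7.573 km/s.
Transfer-orbit speed at the same r (vis-viva, a = a_t): v_t = √[μ(2/r − 1/a_t)] = 10.03 km/s.
Δv₁ = |v_t − v_c| = |10.03 − 7.573| = 2.457 km/s.

Δv₁ = 2.46 km/s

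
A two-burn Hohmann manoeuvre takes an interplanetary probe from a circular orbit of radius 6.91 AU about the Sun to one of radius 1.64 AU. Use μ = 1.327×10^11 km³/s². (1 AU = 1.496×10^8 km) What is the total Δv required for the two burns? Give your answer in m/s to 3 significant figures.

Δv = 10600 m/s

In km: r₁ = 6.91 × 1.496×10^8 = 1.033736×10^9 km; r₂ = 1.64 × 1.496×10^8 = 2.45344×10^8 km.
Transfer-ellipse semi-major axis a_t = (r₁ + r₂)/2 = (1.033736×10^9 + 2.45344×10^8)/2 = 6.3954×10^8 km.
Circular speed at r₁: v₁ = √(μ/r₁) = √(1.327×10^11/1.033736×10^9) = 11.33 km/s.
On the transfer ellipse at r₁, vis-viva gives v_a = √[μ(2/r₁ − 1/a_t)] = 7.018 km/s.
First burn Δv₁ = |v_a − v₁| = 4.312 km/s.
At r₂, v₂ = √(μ/r₂) = 23.257 km/s.
Transfer-orbit speed at r₂: v_p = √[μ(2/r₂ − 1/a_t)] = 29.568 km/s.
Second burn Δv₂ = |v₂ − v_p| = 6.311 km/s.
Total Δv = Δv₁ + Δv₂ = 10.62 km/s.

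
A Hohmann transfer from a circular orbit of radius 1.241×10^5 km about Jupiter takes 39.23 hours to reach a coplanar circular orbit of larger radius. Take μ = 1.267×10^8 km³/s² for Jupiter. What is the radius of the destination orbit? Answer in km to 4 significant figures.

r₂ = 1.146×10^6 km

Transfer time t = 39.23 hours = 1.41228×10^5 s, and t = π√(a_t³/μ).
So a_t = (μ t²/π²)^(1/3) = (1.267×10^8 × (1.41228×10^5)² / π²)^(1/3) = 6.3500×10^5 km.
Since a_t = (r₁ + r₂)/2, r₂ = 2a_t − r₁ = 2×6.3500×10^5 − 1.241×10^5 = 1.1459×10^6 km.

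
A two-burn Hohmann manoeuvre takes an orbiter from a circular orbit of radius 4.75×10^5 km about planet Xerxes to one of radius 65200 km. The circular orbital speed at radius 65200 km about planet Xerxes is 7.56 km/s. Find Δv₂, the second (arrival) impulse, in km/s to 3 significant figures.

From the circular-orbit relation v² = μ/r at r = 65200 km: μ = v²r = (7.56)² × 65200 = 3.72641×10^6 km³/s².
Semi-major axis of the transfer orbit: a_t = (4.750×10^5 + 65200)/2 = 2.701×10^5 km.
Circular speed at r = 65200 km: v_c = √(μ/r) = 7.5600 km/s.
Vis-viva on the transfer ellipse at r = 65200 km gives v_t = √[μ(2/r − 1/a_t)] = 10.026 km/s.
Δv₂ = |v_t − v_c| = |10.026 − 7.5600| = 2.466 km/s.

Δv₂ = 2.47 km/s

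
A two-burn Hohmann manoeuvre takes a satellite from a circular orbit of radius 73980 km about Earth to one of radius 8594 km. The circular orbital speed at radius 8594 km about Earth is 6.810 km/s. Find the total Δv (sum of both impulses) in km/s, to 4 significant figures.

Δv = 3.568 km/s

From the circular-orbit relation v² = μ/r at r = 8594 km: μ = v²r = (6.810)² × 8594 = 3.98556×10^5 km³/s².
Transfer-ellipse semi-major axis a_t = (r₁ + r₂)/2 = (73980 + 8594)/2 = 41287 km.
Circular speed at r₁: v₁ = √(μ/r₁) = √(3.98556×10^5/73980) = 2.321 km/s.
Transfer-orbit speed at r₁ (vis-viva): v_a = √[μ(2/r₁ − 1/a_t)] = 1.059 km/s.
First burn Δv₁ = |v_a − v₁| = 1.262 km/s.
At r₂, v₂ = √(μ/r₂) = 6.810 km/s.
Transfer-orbit speed at r₂: v_p = √[μ(2/r₂ − 1/a_t)] = 9.116 km/s.
Second burn Δv₂ = |v₂ − v_p| = 2.306 km/s.
Δv = Δv₁ + Δv₂ = 1.262 + 2.306 = 3.568 km/s.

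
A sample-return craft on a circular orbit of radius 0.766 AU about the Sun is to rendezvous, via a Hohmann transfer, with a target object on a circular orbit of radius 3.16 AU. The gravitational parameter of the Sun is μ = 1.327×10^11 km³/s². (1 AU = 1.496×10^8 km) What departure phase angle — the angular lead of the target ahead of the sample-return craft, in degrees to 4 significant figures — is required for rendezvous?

φ = 91.87°

In km: r₁ = 0.766 × 1.496×10^8 = 1.145936×10^8 km; r₂ = 3.16 × 1.496×10^8 = 4.72736×10^8 km.
The Hohmann ellipse has a_t = (r₁ + r₂)/2 = 2.936648×10^8 km.
The half-period of the transfer ellipse is t = π√(a_t³/μ) = 4.34003×10^7 s.
The target's mean motion on its circular orbit is ω₂ = √(μ/r₂³) = 3.54411×10^-8 rad/s.
Angle swept by the target during transfer: ω₂·t = 1.5382 rad = 88.13°.
The sample-return craft traverses 180° on the transfer ellipse, so the target must lead by 180° − 88.13° = 91.87°.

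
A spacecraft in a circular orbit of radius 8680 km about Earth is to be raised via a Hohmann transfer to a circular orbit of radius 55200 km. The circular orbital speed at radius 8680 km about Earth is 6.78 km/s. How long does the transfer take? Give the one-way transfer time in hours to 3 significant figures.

t = 7.89 hours

From the circular-orbit relation v² = μ/r at r = 8680 km: μ = v²r = (6.78)² × 8680 = 3.99006×10^5 km³/s².
The Hohmann ellipse has a_t = (r₁ + r₂)/2 = 31940 km.
Transfer time t = π√(a_t³/μ) = π√((31940)³ / 3.99006×10^5) = 28390 s.
Converting: 28390 s ÷ 3600 s/hour = 7.89 hours.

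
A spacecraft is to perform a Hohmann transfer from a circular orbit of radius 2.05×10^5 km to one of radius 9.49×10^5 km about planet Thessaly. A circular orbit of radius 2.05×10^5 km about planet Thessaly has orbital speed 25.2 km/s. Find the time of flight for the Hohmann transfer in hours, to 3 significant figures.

From the circular-orbit relation v² = μ/r at r = 2.05×10^5 km: μ = v²r = (25.2)² × 2.05×10^5 = 1.30183×10^8 km³/s².
Transfer-ellipse semi-major axis a_t = (r₁ + r₂)/2 = (2.050×10^5 + 9.490×10^5)/2 = 5.770×10^5 km.
Half the transfer-orbit period gives t = π√(a_t³/μ) = 1.207×10^5 s.
Converting: 1.207×10^5 s ÷ 3600 s/hour = 33.5 hours.

t = 33.5 hours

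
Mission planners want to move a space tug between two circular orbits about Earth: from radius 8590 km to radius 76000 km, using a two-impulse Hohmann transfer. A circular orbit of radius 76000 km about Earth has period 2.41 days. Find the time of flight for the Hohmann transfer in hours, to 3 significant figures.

From Kepler's third law T² = 4π²r³/μ at r = 76000 km, T = 2.41 days = 2.41 × 86400 s = 2.08224×10^5 s: μ = 4π²r³/T² = 3.99704×10^5 km³/s².
The Hohmann ellipse has a_t = (r₁ + r₂)/2 = 42295 km.
By Kepler's third law the transfer-orbit period is T = 2π√(a_t³/μ), so t = T/2 = 43220 s.
Converting: 43220 s ÷ 3600 s/hour = 12.0 hours.

t = 12.0 hours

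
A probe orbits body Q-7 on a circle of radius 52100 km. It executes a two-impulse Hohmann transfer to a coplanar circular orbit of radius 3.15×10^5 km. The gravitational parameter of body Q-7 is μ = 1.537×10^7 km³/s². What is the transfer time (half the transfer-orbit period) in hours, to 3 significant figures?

t = 17.5 hours

Transfer-ellipse semi-major axis a_t = (r₁ + r₂)/2 = (52100 + 3.150×10^5)/2 = 1.8355×10^5 km.
Half the transfer-orbit period gives t = π√(a_t³/μ) = 63020 s.
Converting: 63020 s ÷ 3600 s/hour = 17.5 hours.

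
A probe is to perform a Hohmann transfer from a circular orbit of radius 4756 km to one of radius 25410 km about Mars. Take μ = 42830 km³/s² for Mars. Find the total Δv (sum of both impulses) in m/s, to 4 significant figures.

Transfer-ellipse semi-major axis a_t = (r₁ + r₂)/2 = (4756 + 25410)/2 = 15083 km.
At r₁ the circular-orbit speed is v₁ = √(μ/r₁) = 3.0009 km/s.
On the transfer ellipse at r₁, vis-viva gives v_p = √[μ(2/r₁ − 1/a_t)] = 3.8950 km/s.
First burn Δv₁ = |v_p − v₁| = 0.8941 km/s.
Circular speed at r₂: v₂ = √(μ/r₂) = 1.2983 km/s.
Transfer-orbit speed at r₂: v_a = √[μ(2/r₂ − 1/a_t)] = 0.72904 km/s.
Second burn Δv₂ = |v₂ − v_a| = 0.5693 km/s.
Δv = Δv₁ + Δv₂ = 0.8941 + 0.5693 = 1.463 km/s.

Δv = 1463 m/s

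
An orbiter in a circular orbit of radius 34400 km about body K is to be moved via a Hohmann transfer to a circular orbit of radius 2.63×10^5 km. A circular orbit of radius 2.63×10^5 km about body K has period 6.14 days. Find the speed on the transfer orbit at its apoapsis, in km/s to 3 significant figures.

From Kepler's third law T² = 4π²r³/μ at r = 2.63×10^5 km, T = 6.14 days = 6.14 × 86400 s = 5.30496×10^5 s: μ = 4π²r³/T² = 2.55189×10^6 km³/s².
Transfer-ellipse semi-major axis a_t = (r₁ + r₂)/2 = (34400 + 2.630×10^5)/2 = 1.487×10^5 km.
At apoapsis, r = 2.630×10^5 km.
From the vis-viva equation, v = √[μ(2/r − 1/a_t)] = 1.498 km/s.

v = 1.50 km/s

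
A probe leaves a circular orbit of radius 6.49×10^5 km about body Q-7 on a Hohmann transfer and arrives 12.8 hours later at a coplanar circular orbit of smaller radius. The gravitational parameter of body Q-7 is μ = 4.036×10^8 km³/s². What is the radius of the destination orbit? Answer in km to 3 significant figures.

r₂ = 2.37×10^5 km

Transfer time t = 12.8 hours = 46080 s, and t = π√(a_t³/μ).
So a_t = (μ t²/π²)^(1/3) = (4.036×10^8 × (46080)² / π²)^(1/3) = 4.4282×10^5 km.
Since a_t = (r₁ + r₂)/2, r₂ = 2a_t − r₁ = 2×4.4282×10^5 − 6.490×10^5 = 2.3664×10^5 km.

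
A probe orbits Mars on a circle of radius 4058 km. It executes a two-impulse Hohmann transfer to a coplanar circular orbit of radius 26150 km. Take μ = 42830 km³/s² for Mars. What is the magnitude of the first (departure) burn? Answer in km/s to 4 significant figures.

Semi-major axis of the transfer orbit: a_t = (4058 + 26150)/2 = 15104 km.
Circular speed at r = 4058 km: v_c = √(μ/r) = 3.249 km/s.
Vis-viva on the transfer ellipse at r = 4058 km gives v_t = √[μ(2/r − 1/a_t)] = 4.275 km/s.
Δv₁ = |v_t − v_c| = |4.275 − 3.249| = 1.026 km/s.

Δv₁ = 1.026 km/s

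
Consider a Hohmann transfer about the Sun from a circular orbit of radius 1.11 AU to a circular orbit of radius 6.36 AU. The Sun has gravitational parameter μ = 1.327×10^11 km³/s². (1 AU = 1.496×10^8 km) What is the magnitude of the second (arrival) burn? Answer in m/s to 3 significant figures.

In km: r₁ = 1.11 × 1.496×10^8 = 1.66056×10^8 km; r₂ = 6.36 × 1.496×10^8 = 9.51456×10^8 km.
Transfer-ellipse semi-major axis a_t = (r₁ + r₂)/2 = (1.66056×10^8 + 9.51456×10^8)/2 = 5.58756×10^8 km.
On the circular orbit at r = 9.51456×10^8 km, v_c = √(μ/r) = 11.81 km/s.
Vis-viva on the transfer ellipse at r = 9.51456×10^8 km gives v_t = √[μ(2/r − 1/a_t)] = 6.438 km/s.
Δv₂ = |v_t − v_c| = |6.438 − 11.81| = 5.372 km/s.

Δv₂ = 5370 m/s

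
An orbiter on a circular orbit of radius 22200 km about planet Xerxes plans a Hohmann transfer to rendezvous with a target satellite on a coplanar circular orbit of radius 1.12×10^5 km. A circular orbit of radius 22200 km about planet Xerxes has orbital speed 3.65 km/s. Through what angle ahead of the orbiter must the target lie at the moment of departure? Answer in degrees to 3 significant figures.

From the circular-orbit relation v² = μ/r at r = 22200 km: μ = v²r = (3.65)² × 22200 = 2.95760×10^5 km³/s².
Transfer-ellipse semi-major axis a_t = (r₁ + r₂)/2 = (22200 + 1.120×10^5)/2 = 67100 km.
The half-period of the transfer ellipse is t = π√(a_t³/μ) = 1.004×10^5 s.
The target's mean motion on its circular orbit is ω₂ = √(μ/r₂³) = 1.451×10^-5 rad/s.
Angle swept by the target during transfer: ω₂·t = 1.4568 rad = 83.47°.
The orbiter traverses 180° on the transfer ellipse, so the target must lead by 180° − 83.47° = 96.5°.

φ = 96.5°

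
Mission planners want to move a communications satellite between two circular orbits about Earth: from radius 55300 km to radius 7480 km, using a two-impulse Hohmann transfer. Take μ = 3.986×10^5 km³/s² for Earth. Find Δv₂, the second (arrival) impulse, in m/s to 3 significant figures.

Semi-major axis of the transfer orbit: a_t = (55300 + 7480)/2 = 31390 km.
On the circular orbit at r = 7480 km, v_c = √(μ/r) = 7.300 km/s.
Transfer-orbit speed at the same r (vis-viva, a = a_t): v_t = √[μ(2/r − 1/a_t)] = 9.689 km/s.
Δv₂ = |v_t − v_c| = |9.689 − 7.300| = 2.389 km/s.

Δv₂ = 2390 m/s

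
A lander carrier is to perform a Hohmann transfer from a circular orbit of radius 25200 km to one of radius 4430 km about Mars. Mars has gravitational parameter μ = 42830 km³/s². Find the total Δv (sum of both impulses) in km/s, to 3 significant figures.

Δv = 1.54 km/s

Semi-major axis of the transfer orbit: a_t = (25200 + 4430)/2 = 14815 km.
At r₁ the circular-orbit speed is v₁ = √(μ/r₁) = 1.3037 km/s.
On the transfer ellipse at r₁, vis-viva equation gives v_a = √[μ(2/r₁ − 1/a_t)] = 0.71289 km/s.
First burn Δv₁ = |v_a − v₁| = 0.5908 km/s.
Circular speed at r₂: v₂ = √(μ/r₂) = 3.1094 km/s.
Transfer-orbit speed at r₂: v_p = √[μ(2/r₂ − 1/a_t)] = 4.0553 km/s.
Second burn Δv₂ = |v₂ − v_p| = 0.9459 km/s.
Total Δv = Δv₁ + Δv₂ = 1.537 km/s.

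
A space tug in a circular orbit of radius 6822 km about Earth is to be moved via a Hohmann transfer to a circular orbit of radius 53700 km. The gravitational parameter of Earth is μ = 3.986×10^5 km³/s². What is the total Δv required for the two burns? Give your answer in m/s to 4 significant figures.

Transfer-ellipse semi-major axis a_t = (r₁ + r₂)/2 = (6822 + 53700)/2 = 30261 km.
At r₁ the circular-orbit speed is v₁ = √(μ/r₁) = 7.6439 km/s.
Transfer-orbit speed at r₁ (vis-viva): v_p = √[μ(2/r₁ − 1/a_t)] = 10.183 km/s.
First burn Δv₁ = |v_p − v₁| = 2.539 km/s.
Circular speed at r₂: v₂ = √(μ/r₂) = 2.7245 km/s.
Transfer-orbit speed at r₂: v_a = √[μ(2/r₂ − 1/a_t)] = 1.2936 km/s.
Second burn Δv₂ = |v₂ − v_a| = 1.431 km/s.
Total Δv = Δv₁ + Δv₂ = 3.970 km/s.

Δv = 3970 m/s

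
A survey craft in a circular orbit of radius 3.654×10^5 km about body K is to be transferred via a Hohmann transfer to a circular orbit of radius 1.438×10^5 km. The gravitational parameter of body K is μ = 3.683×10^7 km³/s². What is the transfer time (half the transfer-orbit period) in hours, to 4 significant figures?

Semi-major axis of the transfer orbit: a_t = (3.654×10^5 + 1.438×10^5)/2 = 2.546×10^5 km.
Half the transfer-orbit period gives t = π√(a_t³/μ) = 66500 s.
Converting: 66500 s ÷ 3600 s/hour = 18.47 hours.

t = 18.47 hours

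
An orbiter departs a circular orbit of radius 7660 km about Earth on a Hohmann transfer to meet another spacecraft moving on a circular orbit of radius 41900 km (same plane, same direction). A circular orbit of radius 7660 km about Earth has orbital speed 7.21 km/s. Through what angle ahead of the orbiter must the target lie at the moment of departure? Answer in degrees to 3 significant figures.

From the circular-orbit relation v² = μ/r at r = 7660 km: μ = v²r = (7.21)² × 7660 = 3.98198×10^5 km³/s².
Transfer-ellipse semi-major axis a_t = (r₁ + r₂)/2 = (7660 + 41900)/2 = 24780 km.
Transfer time t = π√(a_t³/μ) = 19420 s.
Target angular speed ω₂ = √(μ/r₂³) = 7.3575×10^-5 rad/s.
Angle swept by the target during transfer: ω₂·t = 1.42883 rad = 81.87°.
Arrival is 180° from departure on the ellipse, so φ = 180° − 81.87° = 98.1°.

φ = 98.1°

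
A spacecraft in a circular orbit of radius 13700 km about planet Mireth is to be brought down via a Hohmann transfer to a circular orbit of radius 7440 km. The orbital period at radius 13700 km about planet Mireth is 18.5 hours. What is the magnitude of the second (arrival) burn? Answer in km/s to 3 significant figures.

From Kepler's third law T² = 4π²r³/μ at r = 13700 km, T = 18.5 hours = 18.5 × 3600 s = 66600 s: μ = 4π²r³/T² = 22886.2 km³/s².
Transfer-ellipse semi-major axis a_t = (r₁ + r₂)/2 = (13700 + 7440)/2 = 10570 km.
On the circular orbit at r = 7440 km, v_c = √(μ/r) = 1.75388 km/s.
Transfer-orbit speed at the same r (vis-viva, a = a_t): v_t = √[μ(2/r − 1/a_t)] = 1.99675 km/s.
Δv₂ = |v_t − v_c| = |1.99675 − 1.75388| = 0.2429 km/s.

Δv₂ = 0.243 km/s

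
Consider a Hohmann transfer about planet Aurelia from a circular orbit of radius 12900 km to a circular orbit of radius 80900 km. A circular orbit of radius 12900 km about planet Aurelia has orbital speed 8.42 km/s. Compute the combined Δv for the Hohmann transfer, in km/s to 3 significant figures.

From the circular-orbit relation v² = μ/r at r = 12900 km: μ = v²r = (8.42)² × 12900 = 9.14564×10^5 km³/s².
Semi-major axis of the transfer orbit: a_t = (12900 + 80900)/2 = 46900 km.
At r₁ the circular-orbit speed is v₁ = √(μ/r₁) = 8.4200 km/s.
Transfer-orbit speed at r₁ (vis-viva equation): v_p = √[μ(2/r₁ − 1/a_t)] = 11.059 km/s.
First burn Δv₁ = |v_p − v₁| = 2.639 km/s.
At r₂, v₂ = √(μ/r₂) = 3.362 km/s.
Transfer-orbit speed at r₂: v_a = √[μ(2/r₂ − 1/a_t)] = 1.763 km/s.
Second burn Δv₂ = |v₂ − v_a| = 1.599 km/s.
Total Δv = Δv₁ + Δv₂ = 4.238 km/s.

Δv = 4.24 km/s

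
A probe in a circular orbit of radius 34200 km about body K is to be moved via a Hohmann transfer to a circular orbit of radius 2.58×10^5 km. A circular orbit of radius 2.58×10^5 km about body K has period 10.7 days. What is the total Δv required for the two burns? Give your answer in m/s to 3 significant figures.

Δv = 2490 m/s

From Kepler's third law T² = 4π²r³/μ at r = 2.58×10^5 km, T = 10.7 days = 10.7 × 86400 s = 9.2448×10^5 s: μ = 4π²r³/T² = 7.93275×10^5 km³/s².
Semi-major axis of the transfer orbit: a_t = (34200 + 2.580×10^5)/2 = 1.461×10^5 km.
At r₁ the circular-orbit speed is v₁ = √(μ/r₁) = 4.816 km/s.
Transfer-orbit speed at r₁ (vis-viva): v_p = √[μ(2/r₁ − 1/a_t)] = 6.400 km/s.
First burn Δv₁ = |v_p − v₁| = 1.584 km/s.
Circular speed at r₂: v₂ = √(μ/r₂) = 1.7535 km/s.
Transfer-orbit speed at r₂: v_a = √[μ(2/r₂ − 1/a_t)] = 0.84838 km/s.
Second burn Δv₂ = |v₂ − v_a| = 0.9051 km/s.
Δv = Δv₁ + Δv₂ = 1.584 + 0.9051 = 2.489 km/s.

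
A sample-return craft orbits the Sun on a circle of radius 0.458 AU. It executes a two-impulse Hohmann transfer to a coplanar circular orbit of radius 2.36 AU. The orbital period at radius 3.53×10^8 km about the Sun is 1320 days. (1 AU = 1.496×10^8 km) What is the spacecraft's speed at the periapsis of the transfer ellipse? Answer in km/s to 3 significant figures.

From Kepler's third law T² = 4π²r³/μ at r = 3.53×10^8 km, T = 1320 days = 1320 × 86400 s = 1.14048×10^8 s: μ = 4π²r³/T² = 1.33508×10^11 km³/s².
In km: r₁ = 0.458 × 1.496×10^8 = 6.85168×10^7 km; r₂ = 2.36 × 1.496×10^8 = 3.53056×10^8 km.
Transfer-ellipse semi-major axis a_t = (r₁ + r₂)/2 = (6.85168×10^7 + 3.53056×10^8)/2 = 2.107864×10^8 km.
The periapsis of the transfer ellipse is at r = 6.85168×10^7 km.
From the vis-viva equation, v = √[μ(2/r − 1/a_t)] = 57.13 km/s.

v = 57.1 km/s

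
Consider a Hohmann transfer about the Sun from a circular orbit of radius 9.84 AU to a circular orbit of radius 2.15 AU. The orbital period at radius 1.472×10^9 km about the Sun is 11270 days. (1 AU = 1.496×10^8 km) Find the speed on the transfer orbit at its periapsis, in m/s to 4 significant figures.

From Kepler's third law T² = 4π²r³/μ at r = 1.472×10^9 km, T = 11270 days = 11270 × 86400 s = 9.73728×10^8 s: μ = 4π²r³/T² = 1.32803×10^11 km³/s².
In km: r₁ = 9.84 × 1.496×10^8 = 1.472064×10^9 km; r₂ = 2.15 × 1.496×10^8 = 3.2164×10^8 km.
Semi-major axis of the transfer orbit: a_t = (1.472064×10^9 + 3.2164×10^8)/2 = 8.96852×10^8 km.
At periapsis, r = 3.2164×10^8 km.
Applying v² = μ(2/r − 1/a_t): v = 26.03 km/s.

v = 26030 m/s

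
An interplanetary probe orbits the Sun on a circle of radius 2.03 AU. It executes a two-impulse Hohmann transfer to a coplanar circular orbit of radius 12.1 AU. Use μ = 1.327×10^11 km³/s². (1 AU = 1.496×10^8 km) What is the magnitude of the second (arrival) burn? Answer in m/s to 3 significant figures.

Δv₂ = 3970 m/s

In km: r₁ = 2.03 × 1.496×10^8 = 3.03688×10^8 km; r₂ = 12.1 × 1.496×10^8 = 1.81016×10^9 km.
Transfer-ellipse semi-major axis a_t = (r₁ + r₂)/2 = (3.03688×10^8 + 1.81016×10^9)/2 = 1.056924×10^9 km.
On the circular orbit at r = 1.81016×10^9 km, v_c = √(μ/r) = 8.562 km/s.
Vis-viva on the transfer ellipse at r = 1.81016×10^9 km gives v_t = √[μ(2/r − 1/a_t)] = 4.590 km/s.
Δv₂ = |v_t − v_c| = |4.590 − 8.562| = 3.972 km/s.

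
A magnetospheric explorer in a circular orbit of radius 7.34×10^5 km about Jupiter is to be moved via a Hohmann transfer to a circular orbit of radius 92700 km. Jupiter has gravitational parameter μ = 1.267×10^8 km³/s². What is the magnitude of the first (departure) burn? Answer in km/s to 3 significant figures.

Transfer-ellipse semi-major axis a_t = (r₁ + r₂)/2 = (7.340×10^5 + 92700)/2 = 4.1335×10^5 km.
Circular speed at r = 7.340×10^5 km: v_c = √(μ/r) = 13.138 km/s.
Transfer-orbit speed at the same r (vis-viva, a = a_t): v_t = √[μ(2/r − 1/a_t)] = 6.2219 km/s.
Δv₁ = |v_t − v_c| = |6.2219 − 13.138| = 6.916 km/s.

Δv₁ = 6.92 km/s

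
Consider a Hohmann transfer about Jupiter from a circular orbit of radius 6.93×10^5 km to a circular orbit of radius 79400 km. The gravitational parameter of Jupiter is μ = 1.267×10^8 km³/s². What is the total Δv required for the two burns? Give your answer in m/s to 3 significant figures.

Δv = 21000 m/s

The Hohmann ellipse has a_t = (r₁ + r₂)/2 = 3.862×10^5 km.
Circular speed at r₁: v₁ = √(μ/r₁) = √(1.267×10^8/6.930×10^5) = 13.521 km/s.
On the transfer ellipse at r₁, vis-viva equation gives v_a = √[μ(2/r₁ − 1/a_t)] = 6.1309 km/s.
First burn Δv₁ = |v_a − v₁| = 7.390 km/s.
At r₂, v₂ = √(μ/r₂) = 39.95 km/s.
Transfer-orbit speed at r₂: v_p = √[μ(2/r₂ − 1/a_t)] = 53.51 km/s.
Second burn Δv₂ = |v₂ − v_p| = 13.56 km/s.
Δv = Δv₁ + Δv₂ = 7.390 + 13.56 = 20.95 km/s.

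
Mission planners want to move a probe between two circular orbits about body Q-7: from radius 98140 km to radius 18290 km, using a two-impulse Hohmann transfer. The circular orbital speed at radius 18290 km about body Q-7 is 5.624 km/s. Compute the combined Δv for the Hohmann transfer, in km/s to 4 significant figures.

From the circular-orbit relation v² = μ/r at r = 18290 km: μ = v²r = (5.624)² × 18290 = 5.78501×10^5 km³/s².
Semi-major axis of the transfer orbit: a_t = (98140 + 18290)/2 = 58215 km.
At r₁ the circular-orbit speed is v₁ = √(μ/r₁) = 2.428 km/s.
Transfer-orbit speed at r₁ (vis-viva): v_a = √[μ(2/r₁ − 1/a_t)] = 1.361 km/s.
First burn Δv₁ = |v_a − v₁| = 1.067 km/s.
At r₂, v₂ = √(μ/r₂) = 5.624 km/s.
Transfer-orbit speed at r₂: v_p = √[μ(2/r₂ − 1/a_t)] = 7.302 km/s.
Second burn Δv₂ = |v₂ − v_p| = 1.678 km/s.
Δv = Δv₁ + Δv₂ = 1.067 + 1.678 = 2.745 km/s.

Δv = 2.745 km/s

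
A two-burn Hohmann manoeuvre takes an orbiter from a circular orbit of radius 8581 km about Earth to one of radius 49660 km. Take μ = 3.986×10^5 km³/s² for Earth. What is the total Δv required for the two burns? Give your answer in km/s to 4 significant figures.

Δv = 3.380 km/s

The Hohmann ellipse has a_t = (r₁ + r₂)/2 = 29120.5 km.
At r₁ the circular-orbit speed is v₁ = √(μ/r₁) = 6.8155 km/s.
Transfer-orbit speed at r₁ (v² = μ(2/r − 1/a)): v_p = √[μ(2/r₁ − 1/a_t)] = 8.9003 km/s.
First burn Δv₁ = |v_p − v₁| = 2.085 km/s.
At r₂, v₂ = √(μ/r₂) = 2.833 km/s.
Transfer-orbit speed at r₂: v_a = √[μ(2/r₂ − 1/a_t)] = 1.538 km/s.
Second burn Δv₂ = |v₂ − v_a| = 1.295 km/s.
Total Δv = Δv₁ + Δv₂ = 3.380 km/s.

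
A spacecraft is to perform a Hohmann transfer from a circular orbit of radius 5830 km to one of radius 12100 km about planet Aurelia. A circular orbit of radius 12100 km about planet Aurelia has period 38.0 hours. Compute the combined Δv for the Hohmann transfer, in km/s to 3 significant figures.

Δv = 0.237 km/s

From Kepler's third law T² = 4π²r³/μ at r = 12100 km, T = 38.0 hours = 38.0 × 3600 s = 1.368×10^5 s: μ = 4π²r³/T² = 3737.18 km³/s².
The Hohmann ellipse has a_t = (r₁ + r₂)/2 = 8965 km.
Circular speed at r₁: v₁ = √(μ/r₁) = √(3737.18/5830) = 0.80064 km/s.
Transfer-orbit speed at r₁ (vis-viva equation): v_p = √[μ(2/r₁ − 1/a_t)] = 0.93015 km/s.
First burn Δv₁ = |v_p − v₁| = 0.1295 km/s.
Circular speed at r₂: v₂ = √(μ/r₂) = 0.55575 km/s.
Transfer-orbit speed at r₂: v_a = √[μ(2/r₂ − 1/a_t)] = 0.44817 km/s.
Second burn Δv₂ = |v₂ − v_a| = 0.1076 km/s.
Total Δv = Δv₁ + Δv₂ = 0.2371 km/s.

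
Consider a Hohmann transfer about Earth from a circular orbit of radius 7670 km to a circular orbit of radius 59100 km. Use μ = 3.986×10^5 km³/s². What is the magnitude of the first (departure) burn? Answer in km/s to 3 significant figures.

Δv₁ = 2.38 km/s

The Hohmann ellipse has a_t = (r₁ + r₂)/2 = 33385 km.
Circular speed at r = 7670 km: v_c = √(μ/r) = 7.209 km/s.
Vis-viva on the transfer ellipse at r = 7670 km gives v_t = √[μ(2/r − 1/a_t)] = 9.592 km/s.
Δv₁ = |v_t − v_c| = |9.592 − 7.209| = 2.383 km/s.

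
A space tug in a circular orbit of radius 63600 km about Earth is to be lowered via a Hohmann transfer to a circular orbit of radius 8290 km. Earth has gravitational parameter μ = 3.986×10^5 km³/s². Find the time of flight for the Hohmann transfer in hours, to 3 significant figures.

The Hohmann ellipse has a_t = (r₁ + r₂)/2 = 35945 km.
By Kepler's third law the transfer-orbit period is T = 2π√(a_t³/μ), so t = T/2 = 33910 s.
Converting: 33910 s ÷ 3600 s/hour = 9.42 hours.

t = 9.42 hours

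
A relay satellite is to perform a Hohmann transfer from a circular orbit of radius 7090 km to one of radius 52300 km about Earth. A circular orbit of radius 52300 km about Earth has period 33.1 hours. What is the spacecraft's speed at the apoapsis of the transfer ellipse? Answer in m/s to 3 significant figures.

v = 1350 m/s

From Kepler's third law T² = 4π²r³/μ at r = 52300 km, T = 33.1 hours = 33.1 × 3600 s = 1.1916×10^5 s: μ = 4π²r³/T² = 3.97744×10^5 km³/s².
The Hohmann ellipse has a_t = (r₁ + r₂)/2 = 29695 km.
The apoapsis of the transfer ellipse is at r = 52300 km.
Vis-viva: v = √[μ(2/r − 1/a_t)] = √[3.97744×10^5 × (2/52300 − 1/29695)] = 1.348 km/s.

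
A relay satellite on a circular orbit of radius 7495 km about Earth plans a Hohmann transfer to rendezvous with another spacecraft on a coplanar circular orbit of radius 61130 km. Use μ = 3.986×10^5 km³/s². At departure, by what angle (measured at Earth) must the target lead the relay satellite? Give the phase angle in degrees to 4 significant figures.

φ = 104.3°

The Hohmann ellipse has a_t = (r₁ + r₂)/2 = 34312.5 km.
Transfer time t = π√(a_t³/μ) = 31627.1 s.
Target angular speed ω₂ = √(μ/r₂³) = 4.17722×10^-5 rad/s.
Angle swept by the target during transfer: ω₂·t = 1.32113 rad = 75.70°.
Arrival is 180° from departure on the ellipse, so φ = 180° − 75.70° = 104.3°.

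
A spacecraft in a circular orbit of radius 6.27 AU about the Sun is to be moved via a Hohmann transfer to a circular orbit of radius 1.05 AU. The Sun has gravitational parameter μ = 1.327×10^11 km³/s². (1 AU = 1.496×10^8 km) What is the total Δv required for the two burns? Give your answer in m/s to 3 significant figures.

Δv = 14500 m/s

In km: r₁ = 6.27 × 1.496×10^8 = 9.37992×10^8 km; r₂ = 1.05 × 1.496×10^8 = 1.5708×10^8 km.
Transfer-ellipse semi-major axis a_t = (r₁ + r₂)/2 = (9.37992×10^8 + 1.5708×10^8)/2 = 5.47536×10^8 km.
At r₁ the circular-orbit speed is v₁ = √(μ/r₁) = 11.894 km/s.
Transfer-orbit speed at r₁ (v² = μ(2/r − 1/a)): v_a = √[μ(2/r₁ − 1/a_t)] = 6.3707 km/s.
First burn Δv₁ = |v_a − v₁| = 5.523 km/s.
Circular speed at r₂: v₂ = √(μ/r₂) = 29.065 km/s.
Transfer-orbit speed at r₂: v_p = √[μ(2/r₂ − 1/a_t)] = 38.042 km/s.
Second burn Δv₂ = |v₂ − v_p| = 8.977 km/s.
Total Δv = Δv₁ + Δv₂ = 14.50 km/s.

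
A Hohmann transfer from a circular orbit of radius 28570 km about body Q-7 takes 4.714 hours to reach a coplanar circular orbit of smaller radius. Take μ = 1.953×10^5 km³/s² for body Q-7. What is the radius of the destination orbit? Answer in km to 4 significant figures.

Transfer time t = 4.714 hours = 16970.4 s, and t = π√(a_t³/μ).
So a_t = (μ t²/π²)^(1/3) = (1.953×10^5 × (16970.4)² / π²)^(1/3) = 17862 km.
Since a_t = (r₁ + r₂)/2, r₂ = 2a_t − r₁ = 2×17862 − 28570 = 7154 km.

r₂ = 7154 km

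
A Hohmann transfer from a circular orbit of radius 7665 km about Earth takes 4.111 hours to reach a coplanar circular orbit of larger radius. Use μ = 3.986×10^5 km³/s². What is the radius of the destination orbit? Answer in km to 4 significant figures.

r₂ = 33700 km

Transfer time t = 4.111 hours = 14799.6 s, and t = π√(a_t³/μ).
So a_t = (μ t²/π²)^(1/3) = (3.986×10^5 × (14799.6)² / π²)^(1/3) = 20681 km.
Since a_t = (r₁ + r₂)/2, r₂ = 2a_t − r₁ = 2×20681 − 7665 = 33697 km.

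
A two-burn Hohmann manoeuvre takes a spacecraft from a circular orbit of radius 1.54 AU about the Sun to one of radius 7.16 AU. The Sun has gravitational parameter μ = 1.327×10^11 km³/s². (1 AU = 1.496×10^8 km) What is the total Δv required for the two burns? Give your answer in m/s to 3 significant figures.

Δv = 11300 m/s

In km: r₁ = 1.54 × 1.496×10^8 = 2.30384×10^8 km; r₂ = 7.16 × 1.496×10^8 = 1.071136×10^9 km.
Semi-major axis of the transfer orbit: a_t = (2.30384×10^8 + 1.071136×10^9)/2 = 6.5076×10^8 km.
At r₁ the circular-orbit speed is v₁ = √(μ/r₁) = 24.000 km/s.
Transfer-orbit speed at r₁ (vis-viva): v_p = √[μ(2/r₁ − 1/a_t)] = 30.791 km/s.
First burn Δv₁ = |v_p − v₁| = 6.791 km/s.
Circular speed at r₂: v₂ = √(μ/r₂) = 11.1305 km/s.
Transfer-orbit speed at r₂: v_a = √[μ(2/r₂ − 1/a_t)] = 6.62261 km/s.
Second burn Δv₂ = |v₂ − v_a| = 4.508 km/s.
Δv = Δv₁ + Δv₂ = 6.791 + 4.508 = 11.30 km/s.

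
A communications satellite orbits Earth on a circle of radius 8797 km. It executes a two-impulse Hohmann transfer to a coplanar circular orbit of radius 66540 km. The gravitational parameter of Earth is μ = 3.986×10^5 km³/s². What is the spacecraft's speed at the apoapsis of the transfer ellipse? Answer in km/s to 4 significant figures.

v = 1.183 km/s

Transfer-ellipse semi-major axis a_t = (r₁ + r₂)/2 = (8797 + 66540)/2 = 37668.5 km.
At apoapsis, r = 66540 km.
From the vis-viva equation, v = √[μ(2/r − 1/a_t)] = 1.183 km/s.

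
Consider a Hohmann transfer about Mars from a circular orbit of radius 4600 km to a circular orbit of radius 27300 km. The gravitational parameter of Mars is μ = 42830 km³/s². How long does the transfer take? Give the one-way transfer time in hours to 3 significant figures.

Semi-major axis of the transfer orbit: a_t = (4600 + 27300)/2 = 15950 km.
Transfer time t = π√(a_t³/μ) = π√((15950)³ / 42830) = 30580 s.
Converting: 30580 s ÷ 3600 s/hour = 8.49 hours.

t = 8.49 hours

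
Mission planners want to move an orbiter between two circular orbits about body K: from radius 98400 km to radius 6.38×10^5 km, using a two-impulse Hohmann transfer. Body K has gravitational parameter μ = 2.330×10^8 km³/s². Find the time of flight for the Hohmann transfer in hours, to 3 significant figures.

The Hohmann ellipse has a_t = (r₁ + r₂)/2 = 3.682×10^5 km.
Transfer time t = π√(a_t³/μ) = π√((3.682×10^5)³ / 2.330×10^8) = 45980 s.
Converting: 45980 s ÷ 3600 s/hour = 12.8 hours.

t = 12.8 hours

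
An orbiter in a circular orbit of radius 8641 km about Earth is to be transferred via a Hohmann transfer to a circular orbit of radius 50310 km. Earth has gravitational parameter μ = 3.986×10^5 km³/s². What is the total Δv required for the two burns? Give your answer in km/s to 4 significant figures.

The Hohmann ellipse has a_t = (r₁ + r₂)/2 = 29475.5 km.
Circular speed at r₁: v₁ = √(μ/r₁) = √(3.986×10^5/8641) = 6.792 km/s.
On the transfer ellipse at r₁, vis-viva equation gives v_p = √[μ(2/r₁ − 1/a_t)] = 8.873 km/s.
First burn Δv₁ = |v_p − v₁| = 2.081 km/s.
Circular speed at r₂: v₂ = √(μ/r₂) = 2.815 km/s.
Transfer-orbit speed at r₂: v_a = √[μ(2/r₂ − 1/a_t)] = 1.524 km/s.
Second burn Δv₂ = |v₂ − v_a| = 1.291 km/s.
Total Δv = Δv₁ + Δv₂ = 3.372 km/s.

Δv = 3.372 km/s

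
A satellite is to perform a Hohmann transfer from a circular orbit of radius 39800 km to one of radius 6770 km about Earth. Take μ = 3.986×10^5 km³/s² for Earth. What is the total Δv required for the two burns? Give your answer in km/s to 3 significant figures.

Δv = 3.82 km/s

The Hohmann ellipse has a_t = (r₁ + r₂)/2 = 23285 km.
Circular speed at r₁: v₁ = √(μ/r₁) = √(3.986×10^5/39800) = 3.1647 km/s.
On the transfer ellipse at r₁, vis-viva gives v_a = √[μ(2/r₁ − 1/a_t)] = 1.7064 km/s.
First burn Δv₁ = |v_a − v₁| = 1.458 km/s.
At r₂, v₂ = √(μ/r₂) = 7.6732 km/s.
Transfer-orbit speed at r₂: v_p = √[μ(2/r₂ − 1/a_t)] = 10.032 km/s.
Second burn Δv₂ = |v₂ − v_p| = 2.359 km/s.
Total Δv = Δv₁ + Δv₂ = 3.817 km/s.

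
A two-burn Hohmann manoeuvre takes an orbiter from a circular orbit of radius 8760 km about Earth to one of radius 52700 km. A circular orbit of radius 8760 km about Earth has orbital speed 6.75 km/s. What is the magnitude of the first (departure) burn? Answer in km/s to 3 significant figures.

Δv₁ = 2.09 km/s

From the circular-orbit relation v² = μ/r at r = 8760 km: μ = v²r = (6.75)² × 8760 = 3.99128×10^5 km³/s².
Transfer-ellipse semi-major axis a_t = (r₁ + r₂)/2 = (8760 + 52700)/2 = 30730 km.
On the circular orbit at r = 8760 km, v_c = √(μ/r) = 6.750 km/s.
Transfer-orbit speed at the same r (vis-viva, a = a_t): v_t = √[μ(2/r − 1/a_t)] = 8.840 km/s.
Δv₁ = |v_t − v_c| = |8.840 − 6.750| = 2.090 km/s.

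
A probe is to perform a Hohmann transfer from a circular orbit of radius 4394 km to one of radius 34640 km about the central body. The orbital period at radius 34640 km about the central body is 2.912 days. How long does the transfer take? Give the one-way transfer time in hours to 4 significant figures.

From Kepler's third law T² = 4π²r³/μ at r = 34640 km, T = 2.912 days = 2.912 × 86400 s = 2.515968×10^5 s: μ = 4π²r³/T² = 25922.9 km³/s².
Transfer-ellipse semi-major axis a_t = (r₁ + r₂)/2 = (4394 + 34640)/2 = 19517 km.
By Kepler's third law the transfer-orbit period is T = 2π√(a_t³/μ), so t = T/2 = 53200 s.
Converting: 53200 s ÷ 3600 s/hour = 14.78 hours.

t = 14.78 hours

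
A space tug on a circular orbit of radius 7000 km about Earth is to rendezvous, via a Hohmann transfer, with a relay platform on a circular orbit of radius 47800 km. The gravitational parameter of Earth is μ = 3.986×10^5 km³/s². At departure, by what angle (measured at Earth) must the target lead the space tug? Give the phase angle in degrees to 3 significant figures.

φ = 102°

Semi-major axis of the transfer orbit: a_t = (7000 + 47800)/2 = 27400 km.
The half-period of the transfer ellipse is t = π√(a_t³/μ) = 22569 s.
Target angular speed ω₂ = √(μ/r₂³) = 6.0412×10^-5 rad/s.
Angle swept by the target during transfer: ω₂·t = 1.3634 rad = 78.12°.
The space tug traverses 180° on the transfer ellipse, so the target must lead by 180° − 78.12° = 102°.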